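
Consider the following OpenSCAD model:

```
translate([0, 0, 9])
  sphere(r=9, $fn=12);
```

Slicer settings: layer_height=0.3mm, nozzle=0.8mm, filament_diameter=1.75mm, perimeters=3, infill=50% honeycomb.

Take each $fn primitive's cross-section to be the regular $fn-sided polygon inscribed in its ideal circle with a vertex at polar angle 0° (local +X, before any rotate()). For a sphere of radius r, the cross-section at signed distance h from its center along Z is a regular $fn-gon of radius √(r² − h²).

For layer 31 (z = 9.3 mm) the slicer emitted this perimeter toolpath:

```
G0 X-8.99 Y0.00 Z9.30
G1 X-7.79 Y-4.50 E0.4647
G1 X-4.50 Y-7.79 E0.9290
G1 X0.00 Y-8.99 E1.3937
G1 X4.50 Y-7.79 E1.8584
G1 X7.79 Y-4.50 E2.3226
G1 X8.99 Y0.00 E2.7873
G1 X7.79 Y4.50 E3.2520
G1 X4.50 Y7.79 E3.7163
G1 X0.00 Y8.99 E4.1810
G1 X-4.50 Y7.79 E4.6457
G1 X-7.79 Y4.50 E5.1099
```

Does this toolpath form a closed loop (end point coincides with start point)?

no

Start point (G0): (-8.99, 0.00). End point (last G1): the path does not return to the start — open.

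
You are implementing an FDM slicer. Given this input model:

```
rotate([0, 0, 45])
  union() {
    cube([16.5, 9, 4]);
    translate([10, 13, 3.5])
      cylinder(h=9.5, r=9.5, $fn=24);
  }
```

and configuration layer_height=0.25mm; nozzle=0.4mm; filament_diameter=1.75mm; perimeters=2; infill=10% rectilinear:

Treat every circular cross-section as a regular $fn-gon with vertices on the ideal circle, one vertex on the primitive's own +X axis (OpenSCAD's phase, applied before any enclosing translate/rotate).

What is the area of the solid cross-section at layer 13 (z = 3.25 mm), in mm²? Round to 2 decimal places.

At z = 3.25 mm: the cube is present — its section is the full 16.5×9 rectangle (area 148.50 mm²); the cylinder at (10, 13) is absent (z outside [3.5, 13]); Merging all regions: only the 16.5×9 cube is present, so the union is just that shape — area = 148.50 mm²; (rotated 45° about Z; rotation is an isometry so areas/perimeters/island counts are preserved). Overall, the cross-section is a single solid region. Net area = 148.50 mm².

148.50 mm²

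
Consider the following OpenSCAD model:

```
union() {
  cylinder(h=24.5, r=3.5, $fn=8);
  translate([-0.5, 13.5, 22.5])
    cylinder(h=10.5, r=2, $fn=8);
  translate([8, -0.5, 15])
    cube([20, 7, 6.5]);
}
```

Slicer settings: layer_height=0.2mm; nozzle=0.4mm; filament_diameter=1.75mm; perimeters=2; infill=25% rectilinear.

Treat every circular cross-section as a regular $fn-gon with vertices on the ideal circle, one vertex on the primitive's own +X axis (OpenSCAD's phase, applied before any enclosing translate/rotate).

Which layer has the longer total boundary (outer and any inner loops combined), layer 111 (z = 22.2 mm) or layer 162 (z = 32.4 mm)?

Layer 111 (z = 22.2): the r=3.5 cylinder contributes a regular 8-gon of circumradius 3.5 (perimeter = 2·8·3.500·sin(180°/8) = 21.43 mm); the cylinder at (-0.5, 13.5) is not intersected at this z (z outside [22.5, 33]); the cube at (8, -0.5) is not intersected at this z (z outside [15, 21.5]); Taking the union: only the r=3.5 cylinder is present, so the union is just that shape — boundary = 21.43 mm. So its perimeter = 21.43 mm. Layer 162 (z = 32.4): the cylinder does not reach this height (z outside [0, 24.5]); the r=2 cylinder at (-0.5, 13.5) gives a regular 8-gon of circumradius 2 (constant along its height) (perimeter = 2·8·2.000·sin(180°/8) = 12.25 mm); the cube at (8, -0.5) is not intersected at this z (z outside [15, 21.5]); Merging all regions: only the r=2 cylinder at (-0.5, 13.5) is present, so the union is just that shape — boundary = 12.25 mm. So its perimeter = 12.25 mm. Layer 111 is larger (21.43 vs 12.25 mm).

layer 111 (z = 22.2 mm)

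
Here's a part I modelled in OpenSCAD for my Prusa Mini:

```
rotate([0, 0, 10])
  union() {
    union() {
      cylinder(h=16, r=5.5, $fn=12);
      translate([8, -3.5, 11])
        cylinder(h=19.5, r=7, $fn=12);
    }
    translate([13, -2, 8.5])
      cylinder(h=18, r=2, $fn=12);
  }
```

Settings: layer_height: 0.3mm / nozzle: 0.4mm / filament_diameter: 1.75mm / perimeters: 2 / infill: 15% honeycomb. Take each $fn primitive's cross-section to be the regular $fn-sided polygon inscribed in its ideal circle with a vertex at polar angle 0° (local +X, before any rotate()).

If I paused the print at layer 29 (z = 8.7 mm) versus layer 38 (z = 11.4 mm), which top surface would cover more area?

Layer 29 (z = 8.7): the r=5.5 cylinder gives a regular 12-gon of circumradius 5.5 (constant along its height) (area = (12/2)·5.500²·sin(360°/12) = 90.75 mm²); the cylinder at (8, -3.5) is not intersected at this z (z outside [11, 30.5]); Merging all regions: only the r=5.5 cylinder is present, so the union is just that shape — area = 90.75 mm²; the r=2 cylinder at (13, -2) contributes a regular 12-gon of circumradius 2 (area = (12/2)·2.000²·sin(360°/12) = 12.00 mm²); Combining (union): the 2 present regions are separate (no shared area or edge), so areas and boundary lengths simply add and each stays a separate island — area = 102.75 mm²; (whole slice rotated 10° about Z — lengths, areas and connectivity unchanged). So its area = 102.75 mm². Layer 38 (z = 11.4): the r=5.5 cylinder contributes a regular 12-gon of circumradius 5.5 (area = (12/2)·5.500²·sin(360°/12) = 90.75 mm²); the cylinder at (8, -3.5): section is a regular 12-gon, circumradius r=7 (area = (12/2)·7.000²·sin(360°/12) = 147.00 mm²); Merging all regions: the regions partially overlap — summed areas 237.75 mm² minus the doubly-counted overlap 20.28 mm² gives 217.47 mm² — area = 217.47 mm²; the cylinder at (13, -2): section is a regular 12-gon, circumradius r=2 (area = (12/2)·2.000²·sin(360°/12) = 12.00 mm²); Combining (union): the regions partially overlap — summed areas 229.47 mm² minus the doubly-counted overlap 11.34 mm² gives 218.13 mm² — area = 218.13 mm²; (rotated 10° about Z; rotation is an isometry so areas/perimeters/island counts are preserved). So its area = 218.13 mm². Layer 38 is larger (218.13 vs 102.75 mm²).

layer 38 (z = 11.4 mm)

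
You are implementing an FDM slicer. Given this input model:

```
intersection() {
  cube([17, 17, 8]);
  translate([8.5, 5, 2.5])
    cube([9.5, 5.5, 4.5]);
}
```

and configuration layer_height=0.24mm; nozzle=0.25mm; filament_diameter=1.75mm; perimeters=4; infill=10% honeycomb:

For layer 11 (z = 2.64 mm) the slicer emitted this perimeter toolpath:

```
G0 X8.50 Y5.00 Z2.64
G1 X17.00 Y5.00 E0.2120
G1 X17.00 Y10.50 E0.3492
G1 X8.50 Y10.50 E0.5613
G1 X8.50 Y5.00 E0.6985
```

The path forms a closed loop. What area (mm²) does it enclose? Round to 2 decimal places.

46.75 mm²

Apply the shoelace formula to the sequence of (X, Y) vertices; enclosed area = 46.75 mm².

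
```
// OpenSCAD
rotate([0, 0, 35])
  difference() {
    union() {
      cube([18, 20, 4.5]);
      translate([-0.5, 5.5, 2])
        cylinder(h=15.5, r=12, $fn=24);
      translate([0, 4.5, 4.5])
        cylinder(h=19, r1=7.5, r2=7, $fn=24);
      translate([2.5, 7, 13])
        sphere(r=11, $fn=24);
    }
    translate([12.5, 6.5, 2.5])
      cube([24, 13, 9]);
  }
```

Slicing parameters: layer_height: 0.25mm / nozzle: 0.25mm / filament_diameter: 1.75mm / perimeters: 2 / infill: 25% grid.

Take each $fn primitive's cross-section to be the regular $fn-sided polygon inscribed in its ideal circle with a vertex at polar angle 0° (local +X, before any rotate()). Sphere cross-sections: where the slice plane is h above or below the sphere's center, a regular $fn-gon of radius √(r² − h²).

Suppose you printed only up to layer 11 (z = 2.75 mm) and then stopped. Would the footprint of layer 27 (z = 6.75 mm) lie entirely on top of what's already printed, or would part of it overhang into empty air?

entirely on top

Compare the two slices. At z = 2.75: the cube is present — its section is the full 18×20 rectangle (area 360.00 mm²); the r=12 cylinder at (-0.5, 5.5) gives a regular 24-gon of circumradius 12 (constant along its height) (area = (24/2)·12.000²·sin(360°/24) = 447.24 mm²); the cone at (0, 4.5) is not intersected at this z (z outside [4.5, 23.5]); the sphere at (2.5, 7): section is a regular 24-gon, circumradius = √(r²−h²) = √(11²−10.25²) = 3.992 (area = (24/2)·3.992²·sin(360°/24) = 49.50 mm²); Combining (union): the regions partially overlap — summed areas 856.74 mm² minus the doubly-counted overlap 215.77 mm² gives 640.96 mm² — area = 640.96 mm²; the 24×13 cube at (12.5, 6.5) contributes its full rectangle (area 312.00 mm²); Taking the first minus the rest: starting from the result so far (640.96 mm²), the 24×13 cube at (12.5, 6.5) partially overlaps it — only the 71.50 mm² overlap (of its 312.00 mm²) is removed, clipping the outline — area = 569.46 mm²; (rotated 35° about Z; rotation is an isometry so areas/perimeters/island counts are preserved). At z = 6.75: the cube does not reach this height (z outside [0, 4.5]); the cylinder at (-0.5, 5.5): section is a regular 24-gon, circumradius r=12 (area = (24/2)·12.000²·sin(360°/24) = 447.24 mm²); the cone at (0, 4.5) contributes a regular 24-gon of circumradius 7.441 (interpolated between r1=7.5 and r2=7 at t=0.118) (area = (24/2)·7.441²·sin(360°/24) = 171.96 mm²); the r=11 sphere at (2.5, 7) slices to a regular 24-gon of circumradius 9.052 (√(r²−h²) with h=6.25 from center) (area = (24/2)·9.052²·sin(360°/24) = 254.48 mm²); Merging all regions: the regions partially overlap — summed areas 873.68 mm² minus the doubly-counted overlap 423.46 mm² gives 450.22 mm² — area = 450.22 mm²; the cube at (12.5, 6.5) (footprint 24×13) is included at this height (area 312.00 mm²); Taking the first minus the rest: starting from the result so far (450.22 mm²), the 24×13 cube at (12.5, 6.5) misses the remaining region (no effect) — area = 450.22 mm²; (whole slice rotated 35° about Z — lengths, areas and connectivity unchanged). Checking containment: the cross-section at z = 6.75 is a subset of the cross-section at z = 2.75.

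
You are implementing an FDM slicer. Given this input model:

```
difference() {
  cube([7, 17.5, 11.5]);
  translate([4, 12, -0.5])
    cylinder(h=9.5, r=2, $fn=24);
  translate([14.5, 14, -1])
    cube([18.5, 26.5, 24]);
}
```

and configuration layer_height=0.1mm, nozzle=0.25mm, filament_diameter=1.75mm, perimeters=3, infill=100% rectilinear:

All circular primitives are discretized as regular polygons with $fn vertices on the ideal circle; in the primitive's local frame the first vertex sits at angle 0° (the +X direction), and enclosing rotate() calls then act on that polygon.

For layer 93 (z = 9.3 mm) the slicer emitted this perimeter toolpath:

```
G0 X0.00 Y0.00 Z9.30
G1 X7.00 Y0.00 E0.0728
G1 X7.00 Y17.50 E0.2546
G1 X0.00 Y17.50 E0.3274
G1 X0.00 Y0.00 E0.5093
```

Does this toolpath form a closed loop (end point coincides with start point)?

Start point (G0): (0.00, 0.00). End point (last G1): the path returns to the start — closed.

yes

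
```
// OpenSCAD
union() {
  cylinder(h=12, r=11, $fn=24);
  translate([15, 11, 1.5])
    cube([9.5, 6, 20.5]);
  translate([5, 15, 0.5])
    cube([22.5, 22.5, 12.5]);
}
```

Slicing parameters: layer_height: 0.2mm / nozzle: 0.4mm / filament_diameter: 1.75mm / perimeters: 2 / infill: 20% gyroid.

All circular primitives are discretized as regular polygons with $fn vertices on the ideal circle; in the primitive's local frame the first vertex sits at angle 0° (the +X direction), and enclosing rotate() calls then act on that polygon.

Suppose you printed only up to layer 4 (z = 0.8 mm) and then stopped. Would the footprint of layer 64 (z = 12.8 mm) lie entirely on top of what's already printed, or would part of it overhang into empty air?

part overhangs

Compare the two slices. At z = 0.8: the r=11 cylinder gives a regular 24-gon of circumradius 11 (constant along its height) (area = (24/2)·11.000²·sin(360°/24) = 375.81 mm²); the cube at (15, 11) is absent (z outside [1.5, 22]); the cube at (5, 15) (footprint 22.5×22.5) is included at this height (area 506.25 mm²); Merging all regions: the 2 present regions are separate (no shared area or edge), so areas and boundary lengths simply add and each stays a separate island — area = 882.06 mm². At z = 12.8: the cylinder is not intersected at this z (z outside [0, 12]); the cube at (15, 11) (footprint 9.5×6) is included at this height (area 57.00 mm²); the cube at (5, 15) is present — its section is the full 22.5×22.5 rectangle (area 506.25 mm²); Merging all regions: the regions partially overlap — summed areas 563.25 mm² minus the doubly-counted overlap 19.00 mm² gives 544.25 mm² — area = 544.25 mm². Checking containment: at z = 12.8 the cross-section extends beyond the z = 0.8 cross-section by about 38.00 mm².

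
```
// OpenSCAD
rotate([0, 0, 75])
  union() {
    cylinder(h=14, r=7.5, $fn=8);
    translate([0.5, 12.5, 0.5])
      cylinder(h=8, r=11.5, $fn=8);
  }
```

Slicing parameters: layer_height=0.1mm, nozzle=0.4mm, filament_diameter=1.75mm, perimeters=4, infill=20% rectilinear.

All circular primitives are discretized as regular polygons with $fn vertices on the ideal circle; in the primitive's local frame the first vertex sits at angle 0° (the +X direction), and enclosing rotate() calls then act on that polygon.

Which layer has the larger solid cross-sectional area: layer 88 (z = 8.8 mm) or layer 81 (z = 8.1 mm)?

Layer 88 (z = 8.8): the r=7.5 cylinder contributes a regular 8-gon of circumradius 7.5 (area = (8/2)·7.500²·sin(360°/8) = 159.10 mm²); the cylinder at (0.5, 12.5) does not reach this height (z outside [0.5, 8.5]); Combining (union): only the r=7.5 cylinder is present, so the union is just that shape — area = 159.10 mm²; (whole slice rotated 75° about Z — lengths, areas and connectivity unchanged). So its area = 159.10 mm². Layer 81 (z = 8.1): the r=7.5 cylinder gives a regular 8-gon of circumradius 7.5 (constant along its height) (area = (8/2)·7.500²·sin(360°/8) = 159.10 mm²); the r=11.5 cylinder at (0.5, 12.5) gives a regular 8-gon of circumradius 11.5 (constant along its height) (area = (8/2)·11.500²·sin(360°/8) = 374.06 mm²); Merging all regions: the regions partially overlap — summed areas 533.16 mm² minus the doubly-counted overlap 47.12 mm² gives 486.03 mm² — area = 486.03 mm²; (rotated 75° about Z; rotation is an isometry so areas/perimeters/island counts are preserved). So its area = 486.03 mm². Layer 81 is larger (486.03 vs 159.10 mm²).

layer 81 (z = 8.1 mm)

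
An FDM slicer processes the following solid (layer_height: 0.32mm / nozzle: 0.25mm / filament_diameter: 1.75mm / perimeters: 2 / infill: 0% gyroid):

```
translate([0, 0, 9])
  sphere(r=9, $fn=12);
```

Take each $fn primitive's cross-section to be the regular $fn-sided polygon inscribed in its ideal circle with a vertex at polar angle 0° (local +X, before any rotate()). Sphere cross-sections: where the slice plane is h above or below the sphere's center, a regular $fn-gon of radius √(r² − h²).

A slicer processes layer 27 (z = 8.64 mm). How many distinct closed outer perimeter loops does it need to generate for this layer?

1

At z = 8.64 mm: the r=9 sphere slices to a regular 12-gon of circumradius 8.993 (√(r²−h²) with h=0.36 from center). The result has 1 disconnected region.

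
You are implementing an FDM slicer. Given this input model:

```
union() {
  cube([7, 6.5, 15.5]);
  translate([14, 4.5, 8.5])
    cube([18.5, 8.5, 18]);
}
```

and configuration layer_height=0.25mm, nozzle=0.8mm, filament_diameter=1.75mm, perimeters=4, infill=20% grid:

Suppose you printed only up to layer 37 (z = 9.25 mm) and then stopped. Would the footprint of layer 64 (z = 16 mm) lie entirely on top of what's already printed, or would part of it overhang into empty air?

Compare the two slices. At z = 9.25: the cube is present — its section is the full 7×6.5 rectangle (area 45.50 mm²); the cube at (14, 4.5) (footprint 18.5×8.5) is included at this height (area 157.25 mm²); Merging all regions: the 2 present regions are separate (no shared area or edge), so areas and boundary lengths simply add and each stays a separate island — area = 202.75 mm². At z = 16: the cube does not reach this height (z outside [0, 15.5]); the cube at (14, 4.5) is present — its section is the full 18.5×8.5 rectangle (area 157.25 mm²); Combining (union): only the 18.5×8.5 cube at (14, 4.5) is present, so the union is just that shape — area = 157.25 mm². Checking containment: the cross-section at z = 16 is a subset of the cross-section at z = 9.25.

entirely on top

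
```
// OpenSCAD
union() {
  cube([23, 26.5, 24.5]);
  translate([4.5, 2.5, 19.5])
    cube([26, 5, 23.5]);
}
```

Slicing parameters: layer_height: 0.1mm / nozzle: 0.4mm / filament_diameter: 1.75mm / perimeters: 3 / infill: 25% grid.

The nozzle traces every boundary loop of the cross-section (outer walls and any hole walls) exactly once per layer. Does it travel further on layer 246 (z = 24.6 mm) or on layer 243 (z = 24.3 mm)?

Layer 246 (z = 24.6): the cube does not reach this height (z outside [0, 24.5]); the cube at (4.5, 2.5) is present — its section is the full 26×5 rectangle (perimeter 62.00 mm); Taking the union: only the 26×5 cube at (4.5, 2.5) is present, so the union is just that shape — boundary = 62.00 mm. So its perimeter = 62.00 mm. Layer 243 (z = 24.3): the cube (footprint 23×26.5) is included at this height (perimeter 99.00 mm); the cube at (4.5, 2.5) (footprint 26×5) is included at this height (perimeter 62.00 mm); Combining (union): the regions partially overlap (shared area 92.50 mm²), so the edge portions inside another operand are dropped and the merged outline is re-measured after clipping — boundary = 114.00 mm. So its perimeter = 114.00 mm. Layer 243 is larger (114.00 vs 62.00 mm).

layer 243 (z = 24.3 mm)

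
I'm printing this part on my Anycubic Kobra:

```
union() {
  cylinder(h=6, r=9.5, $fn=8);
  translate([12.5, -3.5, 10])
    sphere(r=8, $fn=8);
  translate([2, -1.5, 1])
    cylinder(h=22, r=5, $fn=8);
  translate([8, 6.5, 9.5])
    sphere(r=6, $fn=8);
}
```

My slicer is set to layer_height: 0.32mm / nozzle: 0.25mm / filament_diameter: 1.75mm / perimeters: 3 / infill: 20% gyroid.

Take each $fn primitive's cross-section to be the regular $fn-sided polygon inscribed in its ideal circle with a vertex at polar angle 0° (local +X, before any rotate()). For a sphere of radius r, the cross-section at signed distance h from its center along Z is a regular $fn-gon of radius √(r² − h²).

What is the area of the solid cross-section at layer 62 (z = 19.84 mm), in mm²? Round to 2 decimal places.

At z = 19.84 mm: the cylinder is absent (z outside [0, 6]); the sphere at (12.5, -3.5) is absent (|z−center|=9.840 > r=8); the r=5 cylinder at (2, -1.5) contributes a regular 8-gon of circumradius 5 (area = (8/2)·5.000²·sin(360°/8) = 70.71 mm²); the sphere at (8, 6.5) is absent (|z−center|=10.340 > r=6); Taking the union: only the r=5 cylinder at (2, -1.5) is present, so the union is just that shape — area = 70.71 mm². Overall, the cross-section is a single solid region. Net area = 70.71 mm².

70.71 mm²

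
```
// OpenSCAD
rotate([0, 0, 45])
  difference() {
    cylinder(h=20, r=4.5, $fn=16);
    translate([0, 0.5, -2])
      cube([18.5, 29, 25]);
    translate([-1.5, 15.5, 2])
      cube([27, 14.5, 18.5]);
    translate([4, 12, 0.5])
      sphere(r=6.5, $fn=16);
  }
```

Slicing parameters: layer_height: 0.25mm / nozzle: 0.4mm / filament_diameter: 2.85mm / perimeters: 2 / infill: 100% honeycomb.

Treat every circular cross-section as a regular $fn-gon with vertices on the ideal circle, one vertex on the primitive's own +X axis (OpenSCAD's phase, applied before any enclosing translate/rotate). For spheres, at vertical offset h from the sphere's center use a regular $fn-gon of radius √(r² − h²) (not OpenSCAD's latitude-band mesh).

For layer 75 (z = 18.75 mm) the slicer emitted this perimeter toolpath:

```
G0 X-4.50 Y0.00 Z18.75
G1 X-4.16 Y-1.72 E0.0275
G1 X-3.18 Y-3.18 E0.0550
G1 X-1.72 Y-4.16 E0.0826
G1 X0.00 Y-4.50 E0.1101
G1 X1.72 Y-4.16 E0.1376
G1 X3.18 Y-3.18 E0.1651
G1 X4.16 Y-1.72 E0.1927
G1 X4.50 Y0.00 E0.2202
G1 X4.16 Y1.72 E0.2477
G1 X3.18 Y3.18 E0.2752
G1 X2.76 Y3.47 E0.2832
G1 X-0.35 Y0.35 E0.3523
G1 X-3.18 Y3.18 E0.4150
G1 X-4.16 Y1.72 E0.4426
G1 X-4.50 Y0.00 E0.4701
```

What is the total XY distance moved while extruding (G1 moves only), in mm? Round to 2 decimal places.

Sum the Euclidean lengths of each G1 segment: total = 29.99 mm.

29.99 mm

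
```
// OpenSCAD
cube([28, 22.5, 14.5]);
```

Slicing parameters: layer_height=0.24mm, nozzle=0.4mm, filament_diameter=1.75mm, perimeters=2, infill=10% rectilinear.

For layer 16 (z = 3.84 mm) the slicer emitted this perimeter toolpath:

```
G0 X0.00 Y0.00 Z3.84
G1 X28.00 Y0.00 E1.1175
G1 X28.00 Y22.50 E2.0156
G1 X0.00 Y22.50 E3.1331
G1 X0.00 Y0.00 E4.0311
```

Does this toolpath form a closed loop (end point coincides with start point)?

yes

Start point (G0): (0.00, 0.00). End point (last G1): the path returns to the start — closed.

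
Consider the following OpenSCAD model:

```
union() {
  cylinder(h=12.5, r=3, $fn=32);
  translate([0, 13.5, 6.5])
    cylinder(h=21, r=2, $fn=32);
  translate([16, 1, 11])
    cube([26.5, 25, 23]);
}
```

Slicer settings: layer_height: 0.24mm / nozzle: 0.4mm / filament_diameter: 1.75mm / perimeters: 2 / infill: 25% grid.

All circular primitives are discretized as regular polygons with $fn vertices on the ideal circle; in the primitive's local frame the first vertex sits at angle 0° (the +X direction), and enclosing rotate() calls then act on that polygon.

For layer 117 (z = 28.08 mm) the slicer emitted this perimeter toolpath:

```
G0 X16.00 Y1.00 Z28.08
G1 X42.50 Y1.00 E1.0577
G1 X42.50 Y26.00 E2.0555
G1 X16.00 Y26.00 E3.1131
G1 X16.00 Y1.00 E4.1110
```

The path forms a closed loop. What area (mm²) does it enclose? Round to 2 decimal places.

662.50 mm²

Apply the shoelace formula to the sequence of (X, Y) vertices; enclosed area = 662.50 mm².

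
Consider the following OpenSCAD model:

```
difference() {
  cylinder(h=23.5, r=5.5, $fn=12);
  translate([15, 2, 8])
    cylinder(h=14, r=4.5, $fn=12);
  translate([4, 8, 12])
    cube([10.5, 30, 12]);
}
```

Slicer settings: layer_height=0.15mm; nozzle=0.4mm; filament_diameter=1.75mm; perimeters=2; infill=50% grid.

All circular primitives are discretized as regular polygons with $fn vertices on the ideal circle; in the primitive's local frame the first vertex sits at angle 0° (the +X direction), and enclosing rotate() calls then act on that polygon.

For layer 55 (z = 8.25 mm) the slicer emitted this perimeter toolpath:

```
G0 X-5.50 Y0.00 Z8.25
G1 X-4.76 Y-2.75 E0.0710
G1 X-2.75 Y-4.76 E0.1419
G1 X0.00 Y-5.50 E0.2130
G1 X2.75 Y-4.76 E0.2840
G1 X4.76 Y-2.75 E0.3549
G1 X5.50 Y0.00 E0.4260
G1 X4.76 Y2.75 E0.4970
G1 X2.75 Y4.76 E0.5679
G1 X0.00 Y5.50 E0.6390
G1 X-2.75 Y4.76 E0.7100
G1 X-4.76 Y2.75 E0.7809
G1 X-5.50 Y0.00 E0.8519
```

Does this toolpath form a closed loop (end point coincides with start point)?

Start point (G0): (-5.50, 0.00). End point (last G1): the path returns to the start — closed.

yes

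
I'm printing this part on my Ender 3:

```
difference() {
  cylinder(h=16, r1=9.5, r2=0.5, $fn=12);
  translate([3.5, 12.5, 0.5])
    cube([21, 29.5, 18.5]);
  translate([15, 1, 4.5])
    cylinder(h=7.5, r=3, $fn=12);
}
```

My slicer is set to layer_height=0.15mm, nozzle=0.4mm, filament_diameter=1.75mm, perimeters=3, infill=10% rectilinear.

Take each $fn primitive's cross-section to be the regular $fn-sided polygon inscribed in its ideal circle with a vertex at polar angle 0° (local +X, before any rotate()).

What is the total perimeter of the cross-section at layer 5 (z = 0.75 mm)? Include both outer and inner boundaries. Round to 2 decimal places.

At z = 0.75 mm: the cone contributes a regular 12-gon of circumradius 9.078 (interpolated between r1=9.5 and r2=0.5 at t=0.047) (perimeter = 2·12·9.078·sin(180°/12) = 56.39 mm); the cube at (3.5, 12.5) (footprint 21×29.5) is included at this height (perimeter 101.00 mm); the cylinder at (15, 1) is absent (z outside [4.5, 12]); After the difference (first − rest): starting from the cone, the 21×29.5 cube at (3.5, 12.5) misses the remaining region (no effect) — boundary = 56.39 mm. Overall, the cross-section is a single solid region. Total boundary length (outer) = 56.39 mm.

56.39 mm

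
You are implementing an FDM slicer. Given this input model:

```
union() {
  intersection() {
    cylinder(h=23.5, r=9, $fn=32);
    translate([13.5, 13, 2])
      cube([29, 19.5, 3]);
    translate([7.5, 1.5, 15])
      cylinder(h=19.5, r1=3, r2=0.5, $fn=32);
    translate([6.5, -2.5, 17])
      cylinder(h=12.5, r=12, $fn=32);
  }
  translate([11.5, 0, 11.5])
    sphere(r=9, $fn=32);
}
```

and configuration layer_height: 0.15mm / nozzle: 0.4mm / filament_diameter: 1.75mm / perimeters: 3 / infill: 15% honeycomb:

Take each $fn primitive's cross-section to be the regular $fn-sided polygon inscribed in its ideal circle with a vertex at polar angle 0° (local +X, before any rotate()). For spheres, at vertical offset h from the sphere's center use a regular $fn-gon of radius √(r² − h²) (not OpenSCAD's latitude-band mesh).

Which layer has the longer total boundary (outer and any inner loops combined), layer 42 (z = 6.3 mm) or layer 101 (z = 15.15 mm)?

Layer 42 (z = 6.3): the r=9 cylinder gives a regular 32-gon of circumradius 9 (constant along its height) (perimeter = 2·32·9.000·sin(180°/32) = 56.46 mm); the cube at (13.5, 13) does not reach this height (z outside [2, 5]); the cone at (7.5, 1.5) is absent (z outside [15, 34.5]); the cylinder at (6.5, -2.5) does not reach this height (z outside [17, 29.5]); Keeping only the common overlap: at least one operand is absent at this height, so nothing remains; the sphere at (11.5, 0): section is a regular 32-gon, circumradius = √(r²−h²) = √(9²−5.2²) = 7.346 (perimeter = 2·32·7.346·sin(180°/32) = 46.08 mm); Combining (union): only the r=9 sphere at (11.5, 0) is present, so the union is just that shape — boundary = 46.08 mm. So its perimeter = 46.08 mm. Layer 101 (z = 15.15): the r=9 cylinder gives a regular 32-gon of circumradius 9 (constant along its height) (perimeter = 2·32·9.000·sin(180°/32) = 56.46 mm); the cube at (13.5, 13) is absent (z outside [2, 5]); the cone at (7.5, 1.5) (r1=3→r2=0.5) has section circumradius 2.981 here — a regular 32-gon (perimeter = 2·32·2.981·sin(180°/32) = 18.70 mm); the cylinder at (6.5, -2.5) does not reach this height (z outside [17, 29.5]); After intersecting: at least one operand is absent at this height, so nothing remains; the r=9 sphere at (11.5, 0) contributes a regular 32-gon of circumradius √(9²−3.65²) = 8.227 (perimeter = 2·32·8.227·sin(180°/32) = 51.61 mm); Merging all regions: only the r=9 sphere at (11.5, 0) is present, so the union is just that shape — boundary = 51.61 mm. So its perimeter = 51.61 mm. Layer 101 is larger (51.61 vs 46.08 mm).

layer 101 (z = 15.15 mm)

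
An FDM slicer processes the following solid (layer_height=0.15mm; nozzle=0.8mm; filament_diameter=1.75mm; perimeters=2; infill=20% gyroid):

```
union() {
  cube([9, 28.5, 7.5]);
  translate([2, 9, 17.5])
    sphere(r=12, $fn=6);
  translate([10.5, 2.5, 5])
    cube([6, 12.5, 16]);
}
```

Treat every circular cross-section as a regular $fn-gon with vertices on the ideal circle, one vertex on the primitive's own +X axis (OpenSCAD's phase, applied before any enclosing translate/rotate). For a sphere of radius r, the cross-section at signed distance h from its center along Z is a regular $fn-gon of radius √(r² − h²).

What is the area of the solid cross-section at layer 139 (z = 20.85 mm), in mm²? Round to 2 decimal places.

404.14 mm²

At z = 20.85 mm: the cube does not reach this height (z outside [0, 7.5]); the sphere at (2, 9): section is a regular 6-gon, circumradius = √(r²−h²) = √(12²−3.35²) = 11.523 (area = (6/2)·11.523²·sin(360°/6) = 344.97 mm²); the cube at (10.5, 2.5) is present — its section is the full 6×12.5 rectangle (area 75.00 mm²); Taking the union: the regions partially overlap — summed areas 419.97 mm² minus the doubly-counted overlap 15.83 mm² gives 404.14 mm² — area = 404.14 mm². Overall, the cross-section is a single solid region. Net area = 404.14 mm².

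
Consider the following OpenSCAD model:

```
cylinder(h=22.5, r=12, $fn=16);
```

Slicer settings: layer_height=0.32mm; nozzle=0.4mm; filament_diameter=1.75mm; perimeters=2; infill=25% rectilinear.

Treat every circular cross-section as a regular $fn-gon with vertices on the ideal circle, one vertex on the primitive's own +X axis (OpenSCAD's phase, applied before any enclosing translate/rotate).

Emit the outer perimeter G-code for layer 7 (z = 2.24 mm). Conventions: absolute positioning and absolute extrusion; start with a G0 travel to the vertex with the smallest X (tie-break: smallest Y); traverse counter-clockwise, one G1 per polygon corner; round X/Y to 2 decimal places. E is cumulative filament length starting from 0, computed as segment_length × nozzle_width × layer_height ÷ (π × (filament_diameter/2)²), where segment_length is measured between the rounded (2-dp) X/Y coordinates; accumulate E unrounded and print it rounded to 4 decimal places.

At z = 2.24 mm: the r=12 cylinder gives a regular 16-gon of circumradius 12 (constant along its height). The outline is a single polygon with 16 vertices. Extrusion per mm of travel: 0.4 × 0.32 / (π × 0.875²) = 0.053216. Accumulating E over each segment gives final E = 3.9876.

G0 X-12.00 Y0.00 Z2.24
G1 X-11.09 Y-4.59 E0.2490
G1 X-8.49 Y-8.49 E0.4985
G1 X-4.59 Y-11.09 E0.7479
G1 X0.00 Y-12.00 E0.9969
G1 X4.59 Y-11.09 E1.2459
G1 X8.49 Y-8.49 E1.4954
G1 X11.09 Y-4.59 E1.7448
G1 X12.00 Y0.00 E1.9938
G1 X11.09 Y4.59 E2.2428
G1 X8.49 Y8.49 E2.4923
G1 X4.59 Y11.09 E2.7417
G1 X0.00 Y12.00 E2.9907
G1 X-4.59 Y11.09 E3.2397
G1 X-8.49 Y8.49 E3.4892
G1 X-11.09 Y4.59 E3.7386
G1 X-12.00 Y0.00 E3.9876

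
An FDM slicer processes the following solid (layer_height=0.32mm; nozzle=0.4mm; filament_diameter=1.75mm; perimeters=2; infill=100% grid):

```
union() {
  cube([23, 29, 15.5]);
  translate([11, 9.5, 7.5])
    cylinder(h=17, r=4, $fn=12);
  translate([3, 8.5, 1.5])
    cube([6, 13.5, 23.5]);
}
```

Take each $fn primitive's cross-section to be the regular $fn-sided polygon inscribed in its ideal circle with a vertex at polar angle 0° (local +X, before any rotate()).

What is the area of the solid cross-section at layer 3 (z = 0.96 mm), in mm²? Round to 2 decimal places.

At z = 0.96 mm: the 23×29 cube contributes its full rectangle (area 667.00 mm²); the cylinder at (11, 9.5) is not intersected at this z (z outside [7.5, 24.5]); the cube at (3, 8.5) is absent (z outside [1.5, 25]); Taking the union: only the 23×29 cube is present, so the union is just that shape — area = 667.00 mm². Overall, the cross-section is a single solid region. Net area = 667.00 mm².

667.00 mm²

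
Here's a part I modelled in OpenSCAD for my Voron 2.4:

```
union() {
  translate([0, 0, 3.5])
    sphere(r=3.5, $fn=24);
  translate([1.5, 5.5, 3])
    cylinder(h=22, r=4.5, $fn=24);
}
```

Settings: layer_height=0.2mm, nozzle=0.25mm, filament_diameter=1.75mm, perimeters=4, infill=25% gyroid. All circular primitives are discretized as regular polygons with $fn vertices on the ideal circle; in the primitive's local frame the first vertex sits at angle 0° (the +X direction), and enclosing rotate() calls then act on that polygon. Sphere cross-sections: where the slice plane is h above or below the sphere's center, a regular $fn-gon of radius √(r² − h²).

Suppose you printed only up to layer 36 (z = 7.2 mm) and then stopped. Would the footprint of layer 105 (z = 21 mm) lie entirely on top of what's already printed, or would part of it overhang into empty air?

entirely on top

Compare the two slices. At z = 7.2: the sphere does not reach this height (|z−center|=3.700 > r=3.5); the r=4.5 cylinder at (1.5, 5.5) gives a regular 24-gon of circumradius 4.5 (constant along its height) (area = (24/2)·4.500²·sin(360°/24) = 62.89 mm²); Combining (union): only the r=4.5 cylinder at (1.5, 5.5) is present, so the union is just that shape — area = 62.89 mm². At z = 21: the sphere does not reach this height (|z−center|=17.500 > r=3.5); the cylinder at (1.5, 5.5): section is a regular 24-gon, circumradius r=4.5 (area = (24/2)·4.500²·sin(360°/24) = 62.89 mm²); Merging all regions: only the r=4.5 cylinder at (1.5, 5.5) is present, so the union is just that shape — area = 62.89 mm². Checking containment: the cross-section at z = 21 is a subset of the cross-section at z = 7.2.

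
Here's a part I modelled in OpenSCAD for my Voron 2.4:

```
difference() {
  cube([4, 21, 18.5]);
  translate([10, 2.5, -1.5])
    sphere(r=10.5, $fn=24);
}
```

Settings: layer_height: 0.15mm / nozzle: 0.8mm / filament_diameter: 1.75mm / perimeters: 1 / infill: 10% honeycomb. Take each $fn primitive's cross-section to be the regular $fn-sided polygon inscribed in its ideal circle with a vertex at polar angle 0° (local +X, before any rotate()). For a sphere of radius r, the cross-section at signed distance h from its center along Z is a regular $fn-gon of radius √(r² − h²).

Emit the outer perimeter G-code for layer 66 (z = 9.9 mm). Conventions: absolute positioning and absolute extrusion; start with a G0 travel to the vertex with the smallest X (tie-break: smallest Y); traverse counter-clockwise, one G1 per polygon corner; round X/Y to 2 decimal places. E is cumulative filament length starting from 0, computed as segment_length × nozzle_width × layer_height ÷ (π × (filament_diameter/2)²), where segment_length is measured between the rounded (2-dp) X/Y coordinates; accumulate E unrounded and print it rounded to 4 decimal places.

At z = 9.9 mm: the 4×21 cube contributes its full rectangle; the sphere at (10, 2.5) is absent (|z−center|=11.400 > r=10.5); Subtracting the remaining from the first: none of the subtracted shapes is present at this height, so the 4×21 cube is unchanged — 1 connected region. The outline is a single polygon with 4 vertices. Extrusion per mm of travel: 0.8 × 0.15 / (π × 0.875²) = 0.049890. Accumulating E over each segment gives final E = 2.4945.

G0 X0.00 Y0.00 Z9.90
G1 X4.00 Y0.00 E0.1996
G1 X4.00 Y21.00 E1.2473
G1 X0.00 Y21.00 E1.4468
G1 X0.00 Y0.00 E2.4945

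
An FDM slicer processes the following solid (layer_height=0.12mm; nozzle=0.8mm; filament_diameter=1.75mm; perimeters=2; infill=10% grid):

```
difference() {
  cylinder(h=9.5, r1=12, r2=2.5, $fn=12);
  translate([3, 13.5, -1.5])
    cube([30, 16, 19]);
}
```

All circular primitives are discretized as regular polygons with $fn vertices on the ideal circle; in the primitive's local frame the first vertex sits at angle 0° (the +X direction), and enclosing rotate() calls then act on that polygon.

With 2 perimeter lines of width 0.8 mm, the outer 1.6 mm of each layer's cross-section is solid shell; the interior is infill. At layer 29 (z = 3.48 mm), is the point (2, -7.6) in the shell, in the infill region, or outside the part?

At z = 3.48 mm: the cone contributes a regular 12-gon of circumradius 8.520 (interpolated between r1=12 and r2=2.5 at t=0.366); the cube at (3, 13.5) is present — its section is the full 30×16 rectangle; Taking the first minus the rest: starting from the cone, the 30×16 cube at (3, 13.5) misses the remaining region (no effect) — 1 connected region. Overall, the cross-section is a single solid region. The nearest boundary edge runs (4.26, -7.38)→(-0.00, -8.52); distance from the point to it = 0.37 mm. The point is inside the cross-section, 0.37 mm from the nearest boundary — within the 1.6 mm shell band (2 × 0.8).

shell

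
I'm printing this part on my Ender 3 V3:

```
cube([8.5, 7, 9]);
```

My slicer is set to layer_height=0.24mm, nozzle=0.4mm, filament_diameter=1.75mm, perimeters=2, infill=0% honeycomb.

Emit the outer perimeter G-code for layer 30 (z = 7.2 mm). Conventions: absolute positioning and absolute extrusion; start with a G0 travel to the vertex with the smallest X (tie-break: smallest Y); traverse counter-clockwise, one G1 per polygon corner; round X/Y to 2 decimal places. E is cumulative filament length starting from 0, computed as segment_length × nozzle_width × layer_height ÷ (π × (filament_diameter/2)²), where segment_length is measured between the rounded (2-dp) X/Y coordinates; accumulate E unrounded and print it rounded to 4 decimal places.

G0 X0.00 Y0.00 Z7.20
G1 X8.50 Y0.00 E0.3393
G1 X8.50 Y7.00 E0.6186
G1 X0.00 Y7.00 E0.9579
G1 X0.00 Y0.00 E1.2373

At z = 7.2 mm: the cube is present — its section is the full 8.5×7 rectangle. The outline is a single polygon with 4 vertices. Extrusion per mm of travel: 0.4 × 0.24 / (π × 0.875²) = 0.039912. Accumulating E over each segment gives final E = 1.2373.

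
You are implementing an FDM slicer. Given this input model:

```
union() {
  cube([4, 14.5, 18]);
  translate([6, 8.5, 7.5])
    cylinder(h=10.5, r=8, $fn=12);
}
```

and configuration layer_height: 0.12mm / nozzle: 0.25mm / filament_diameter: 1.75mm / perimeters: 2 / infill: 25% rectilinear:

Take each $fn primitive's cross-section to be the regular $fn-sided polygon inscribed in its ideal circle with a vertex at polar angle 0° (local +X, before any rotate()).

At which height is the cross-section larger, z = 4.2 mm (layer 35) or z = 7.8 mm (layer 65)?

Layer 35 (z = 4.2): the cube is present — its section is the full 4×14.5 rectangle (area 58.00 mm²); the cylinder at (6, 8.5) is not intersected at this z (z outside [7.5, 18]); Combining (union): only the 4×14.5 cube is present, so the union is just that shape — area = 58.00 mm². So its area = 58.00 mm². Layer 65 (z = 7.8): the 4×14.5 cube contributes its full rectangle (area 58.00 mm²); the r=8 cylinder at (6, 8.5) gives a regular 12-gon of circumradius 8 (constant along its height) (area = (12/2)·8.000²·sin(360°/12) = 192.00 mm²); Combining (union): the regions partially overlap — summed areas 250.00 mm² minus the doubly-counted overlap 49.67 mm² gives 200.33 mm² — area = 200.33 mm². So its area = 200.33 mm². Layer 65 is larger (200.33 vs 58.00 mm²).

layer 65 (z = 7.8 mm)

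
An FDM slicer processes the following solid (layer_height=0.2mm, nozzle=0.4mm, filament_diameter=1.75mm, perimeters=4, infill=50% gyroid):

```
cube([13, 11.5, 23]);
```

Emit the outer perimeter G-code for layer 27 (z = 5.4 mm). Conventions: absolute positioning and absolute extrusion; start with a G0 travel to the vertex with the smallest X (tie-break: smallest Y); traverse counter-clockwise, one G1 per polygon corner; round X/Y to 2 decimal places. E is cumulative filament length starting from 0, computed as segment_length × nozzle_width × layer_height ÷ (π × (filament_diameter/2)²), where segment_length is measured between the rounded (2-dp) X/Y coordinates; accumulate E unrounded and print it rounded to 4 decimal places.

At z = 5.4 mm: the cube (footprint 13×11.5) is included at this height. The outline is a single polygon with 4 vertices. Extrusion per mm of travel: 0.4 × 0.2 / (π × 0.875²) = 0.033260. Accumulating E over each segment gives final E = 1.6297.

G0 X0.00 Y0.00 Z5.40
G1 X13.00 Y0.00 E0.4324
G1 X13.00 Y11.50 E0.8149
G1 X0.00 Y11.50 E1.2473
G1 X0.00 Y0.00 E1.6297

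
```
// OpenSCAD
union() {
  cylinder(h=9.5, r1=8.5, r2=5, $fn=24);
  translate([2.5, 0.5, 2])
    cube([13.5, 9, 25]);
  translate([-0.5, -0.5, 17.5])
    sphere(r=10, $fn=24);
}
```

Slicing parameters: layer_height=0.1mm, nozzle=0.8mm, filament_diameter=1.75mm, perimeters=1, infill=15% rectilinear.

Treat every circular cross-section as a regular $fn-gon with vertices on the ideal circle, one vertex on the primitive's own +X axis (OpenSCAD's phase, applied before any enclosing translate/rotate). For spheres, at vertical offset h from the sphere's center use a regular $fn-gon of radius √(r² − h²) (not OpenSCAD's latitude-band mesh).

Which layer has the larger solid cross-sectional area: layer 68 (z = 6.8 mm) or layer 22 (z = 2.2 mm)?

layer 22 (z = 2.2 mm)

Layer 68 (z = 6.8): the cone: at t=0.716 of its height the radius interpolates to r₁+(r₂−r₁)t = 5.995, giving a regular 24-gon of that circumradius (area = (24/2)·5.995²·sin(360°/24) = 111.61 mm²); the cube at (2.5, 0.5) (footprint 13.5×9) is included at this height (area 121.50 mm²); the sphere at (-0.5, -0.5) does not reach this height (|z−center|=10.700 > r=10); Combining (union): the regions partially overlap — summed areas 233.11 mm² minus the doubly-counted overlap 11.72 mm² gives 221.39 mm² — area = 221.39 mm². So its area = 221.39 mm². Layer 22 (z = 2.2): the cone contributes a regular 24-gon of circumradius 7.689 (interpolated between r1=8.5 and r2=5 at t=0.232) (area = (24/2)·7.689²·sin(360°/24) = 183.64 mm²); the cube at (2.5, 0.5) (footprint 13.5×9) is included at this height (area 121.50 mm²); the sphere at (-0.5, -0.5) does not reach this height (|z−center|=15.300 > r=10); Merging all regions: the regions partially overlap — summed areas 305.14 mm² minus the doubly-counted overlap 24.56 mm² gives 280.58 mm² — area = 280.58 mm². So its area = 280.58 mm². Layer 22 is larger (280.58 vs 221.39 mm²).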